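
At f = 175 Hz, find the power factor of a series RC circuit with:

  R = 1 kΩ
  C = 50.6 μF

Step 1 — Angular frequency: ω = 2π·f = 2π·175 = 1100 rad/s.
Step 2 — Component impedances:
  R: Z = R = 1000 Ω
  C: Z = 1/(jωC) = -j/(ω·C) = 0 - j17.97 Ω
Step 3 — Series combination: Z_total = R + C = 1000 - j17.97 Ω = 1000∠-1.0° Ω.
Step 4 — Power factor: PF = cos(φ) = Re(Z)/|Z| = 1000/1000.2 = 0.9998.
Step 5 — Type: Im(Z) = -17.97 ⇒ leading (phase φ = -1.0°).

PF = 0.9998 (leading, φ = -1.0°)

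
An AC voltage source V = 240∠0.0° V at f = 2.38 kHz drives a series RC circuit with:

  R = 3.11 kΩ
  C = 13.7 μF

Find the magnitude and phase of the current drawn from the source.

Step 1 — Angular frequency: ω = 2π·f = 2π·2380 = 1.495e+04 rad/s.
Step 2 — Component impedances:
  R: Z = R = 3110 Ω
  C: Z = 1/(jωC) = -j/(ω·C) = 0 - j4.881 Ω
Step 3 — Series combination: Z_total = R + C = 3110 - j4.881 Ω = 3110∠-0.1° Ω.
Step 4 — Source phasor: V = 240∠0.0° V = 240 V.
Step 5 — Ohm's law: I = V / Z_total = (240) / (3110 - j4.881) = 0.07717 + j0.0001211 A.
Step 6 — Convert to polar: |I| = 0.07717 A, ∠I = 0.1°.

I = 0.07717∠0.1° A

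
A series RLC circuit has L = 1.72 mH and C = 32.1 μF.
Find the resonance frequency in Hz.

Step 1 — Resonance condition Im(Z)=0 gives ω₀ = 1/√(LC).
Step 2 — ω₀ = 1/√(0.00172·3.21e-05) = 4256 rad/s.
Step 3 — f₀ = ω₀/(2π) = 677.3 Hz.

f₀ = 677.3 Hz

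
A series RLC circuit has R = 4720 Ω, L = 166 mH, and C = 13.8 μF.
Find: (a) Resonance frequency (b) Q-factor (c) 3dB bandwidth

Step 1 — Resonance: ω₀ = 1/√(LC) = 1/√(0.166·1.38e-05) = 660.7 rad/s.
Step 2 — f₀ = ω₀/(2π) = 105.2 Hz.
Step 3 — Series Q: Q = ω₀L/R = 660.7·0.166/4720 = 0.02324.
Step 4 — Bandwidth: Δω = ω₀/Q = 2.843e+04 rad/s; BW = Δω/(2π) = 4525 Hz.

(a) f₀ = 105.2 Hz  (b) Q = 0.02324  (c) BW = 4525 Hz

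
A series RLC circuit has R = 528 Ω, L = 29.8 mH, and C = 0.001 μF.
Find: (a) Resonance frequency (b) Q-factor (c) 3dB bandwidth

Step 1 — Resonance: ω₀ = 1/√(LC) = 1/√(0.0298·1e-09) = 1.832e+05 rad/s.
Step 2 — f₀ = ω₀/(2π) = 2.915e+04 Hz.
Step 3 — Series Q: Q = ω₀L/R = 1.832e+05·0.0298/528 = 10.34.
Step 4 — Bandwidth: Δω = ω₀/Q = 1.772e+04 rad/s; BW = Δω/(2π) = 2820 Hz.

(a) f₀ = 2.915e+04 Hz  (b) Q = 10.34  (c) BW = 2820 Hz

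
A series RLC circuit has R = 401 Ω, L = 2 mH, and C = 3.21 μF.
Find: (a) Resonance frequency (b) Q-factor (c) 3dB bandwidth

Step 1 — Resonance: ω₀ = 1/√(LC) = 1/√(0.002·3.21e-06) = 1.248e+04 rad/s.
Step 2 — f₀ = ω₀/(2π) = 1986 Hz.
Step 3 — Series Q: Q = ω₀L/R = 1.248e+04·0.002/401 = 0.06225.
Step 4 — Bandwidth: Δω = ω₀/Q = 2.005e+05 rad/s; BW = Δω/(2π) = 3.191e+04 Hz.

(a) f₀ = 1986 Hz  (b) Q = 0.06225  (c) BW = 3.191e+04 Hz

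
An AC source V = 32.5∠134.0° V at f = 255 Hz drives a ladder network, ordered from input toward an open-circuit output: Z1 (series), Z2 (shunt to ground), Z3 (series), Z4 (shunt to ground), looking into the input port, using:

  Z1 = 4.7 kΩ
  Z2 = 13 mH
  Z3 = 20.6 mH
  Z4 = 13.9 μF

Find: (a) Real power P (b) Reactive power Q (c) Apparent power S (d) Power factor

Step 1 — Angular frequency: ω = 2π·f = 2π·255 = 1602 rad/s.
Step 2 — Component impedances:
  Z1: Z = R = 4700 Ω
  Z2: Z = jωL = j·1602·0.013 = 0 + j20.83 Ω
  Z3: Z = jωL = j·1602·0.0206 = 0 + j33.01 Ω
  Z4: Z = 1/(jωC) = -j/(ω·C) = 0 - j44.9 Ω
Step 3 — Ladder network (open output): work backward from the far end, alternating series and parallel combinations. Z_in = 4700 - j27.74 Ω = 4700∠-0.3° Ω.
Step 4 — Source phasor: V = 32.5∠134.0° V = -22.58 + j23.38 V.
Step 5 — Current: I = V / Z = -0.004833 + j0.004946 A = 0.006915∠134.3° A.
Step 6 — Complex power: S = V·I* = 0.2247 - j0.001326 VA.
Step 7 — Real power: P = Re(S) = 0.2247 W.
Step 8 — Reactive power: Q = Im(S) = -0.001326 VAR.
Step 9 — Apparent power: |S| = 0.2247 VA.
Step 10 — Power factor: PF = P/|S| = 1 (leading).

(a) P = 0.2247 W  (b) Q = -0.001326 VAR  (c) S = 0.2247 VA  (d) PF = 1 (leading)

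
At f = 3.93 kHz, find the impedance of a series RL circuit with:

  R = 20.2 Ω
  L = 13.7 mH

Step 1 — Angular frequency: ω = 2π·f = 2π·3930 = 2.469e+04 rad/s.
Step 2 — Component impedances:
  R: Z = R = 20.2 Ω
  L: Z = jωL = j·2.469e+04·0.0137 = 0 + j338.3 Ω
Step 3 — Series combination: Z_total = R + L = 20.2 + j338.3 Ω = 338.9∠86.6° Ω.

Z = 20.2 + j338.3 Ω = 338.9∠86.6° Ω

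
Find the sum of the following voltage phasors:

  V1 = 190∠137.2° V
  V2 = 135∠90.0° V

Step 1 — Convert each phasor to rectangular form:
  V1 = 190·(cos(137.2°) + j·sin(137.2°)) = -139.4 + j129.1 V
  V2 = 135·(cos(90.0°) + j·sin(90.0°)) = 0 + j135 V
Step 2 — Sum components: V_total = -139.4 + j264.1 V.
Step 3 — Convert to polar: |V_total| = 298.6 V, ∠V_total = 117.8°.

V_total = 298.6∠117.8° V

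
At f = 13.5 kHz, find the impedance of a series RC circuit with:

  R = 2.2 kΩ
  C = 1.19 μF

Step 1 — Angular frequency: ω = 2π·f = 2π·1.35e+04 = 8.482e+04 rad/s.
Step 2 — Component impedances:
  R: Z = R = 2200 Ω
  C: Z = 1/(jωC) = -j/(ω·C) = 0 - j9.907 Ω
Step 3 — Series combination: Z_total = R + C = 2200 - j9.907 Ω = 2200∠-0.3° Ω.

Z = 2200 - j9.907 Ω = 2200∠-0.3° Ω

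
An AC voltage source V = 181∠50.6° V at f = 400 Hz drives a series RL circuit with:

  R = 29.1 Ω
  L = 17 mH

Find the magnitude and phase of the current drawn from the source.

Step 1 — Angular frequency: ω = 2π·f = 2π·400 = 2513 rad/s.
Step 2 — Component impedances:
  R: Z = R = 29.1 Ω
  L: Z = jωL = j·2513·0.017 = 0 + j42.73 Ω
Step 3 — Series combination: Z_total = R + L = 29.1 + j42.73 Ω = 51.69∠55.7° Ω.
Step 4 — Source phasor: V = 181∠50.6° V = 114.9 + j139.9 V.
Step 5 — Ohm's law: I = V / Z_total = (114.9 + j139.9) / (29.1 + j42.73) = 3.487 - j0.3138 A.
Step 6 — Convert to polar: |I| = 3.501 A, ∠I = -5.1°.

I = 3.501∠-5.1° A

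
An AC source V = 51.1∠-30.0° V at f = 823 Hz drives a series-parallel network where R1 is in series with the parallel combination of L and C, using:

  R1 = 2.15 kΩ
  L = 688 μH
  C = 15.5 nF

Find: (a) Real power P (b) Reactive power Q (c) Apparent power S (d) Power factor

Step 1 — Angular frequency: ω = 2π·f = 2π·823 = 5171 rad/s.
Step 2 — Component impedances:
  R1: Z = R = 2150 Ω
  L: Z = jωL = j·5171·0.000688 = 0 + j3.558 Ω
  C: Z = 1/(jωC) = -j/(ω·C) = 0 - j1.248e+04 Ω
Step 3 — Parallel branch: L || C = 1/(1/L + 1/C) = 0 + j3.559 Ω.
Step 4 — Series with R1: Z_total = R1 + (L || C) = 2150 + j3.559 Ω = 2150∠0.1° Ω.
Step 5 — Source phasor: V = 51.1∠-30.0° V = 44.25 - j25.55 V.
Step 6 — Current: I = V / Z = 0.02056 - j0.01192 A = 0.02377∠-30.1° A.
Step 7 — Complex power: S = V·I* = 1.215 + j0.00201 VA.
Step 8 — Real power: P = Re(S) = 1.215 W.
Step 9 — Reactive power: Q = Im(S) = 0.00201 VAR.
Step 10 — Apparent power: |S| = 1.215 VA.
Step 11 — Power factor: PF = P/|S| = 1 (lagging).

(a) P = 1.215 W  (b) Q = 0.00201 VAR  (c) S = 1.215 VA  (d) PF = 1 (lagging)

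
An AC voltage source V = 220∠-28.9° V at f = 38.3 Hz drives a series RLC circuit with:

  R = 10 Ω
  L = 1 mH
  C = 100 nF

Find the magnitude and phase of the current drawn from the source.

Step 1 — Angular frequency: ω = 2π·f = 2π·38.3 = 240.6 rad/s.
Step 2 — Component impedances:
  R: Z = R = 10 Ω
  L: Z = jωL = j·240.6·0.001 = 0 + j0.2406 Ω
  C: Z = 1/(jωC) = -j/(ω·C) = 0 - j4.155e+04 Ω
Step 3 — Series combination: Z_total = R + L + C = 10 - j4.155e+04 Ω = 4.155e+04∠-90.0° Ω.
Step 4 — Source phasor: V = 220∠-28.9° V = 192.6 - j106.3 V.
Step 5 — Ohm's law: I = V / Z_total = (192.6 - j106.3) / (10 - j4.155e+04) = 0.00256 + j0.004634 A.
Step 6 — Convert to polar: |I| = 0.005294 A, ∠I = 61.1°.

I = 0.005294∠61.1° A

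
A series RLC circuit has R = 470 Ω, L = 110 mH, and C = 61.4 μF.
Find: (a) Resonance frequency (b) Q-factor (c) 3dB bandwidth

Step 1 — Resonance condition Im(Z)=0 gives ω₀ = 1/√(LC).
Step 2 — ω₀ = 1/√(0.11·6.14e-05) = 384.8 rad/s.
Step 3 — f₀ = ω₀/(2π) = 61.24 Hz.
Step 4 — Series Q: Q = ω₀L/R = 384.8·0.11/470 = 0.09006.
Step 5 — 3dB bandwidth: Δω = ω₀/Q = 4273 rad/s; BW = Δω/(2π) = 680 Hz.

(a) f₀ = 61.24 Hz  (b) Q = 0.09006  (c) BW = 680 Hz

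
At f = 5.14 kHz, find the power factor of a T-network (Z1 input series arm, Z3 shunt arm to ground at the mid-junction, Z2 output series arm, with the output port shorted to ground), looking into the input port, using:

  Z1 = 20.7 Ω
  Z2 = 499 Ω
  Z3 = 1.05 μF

Step 1 — Angular frequency: ω = 2π·f = 2π·5140 = 3.23e+04 rad/s.
Step 2 — Component impedances:
  Z1: Z = R = 20.7 Ω
  Z2: Z = R = 499 Ω
  Z3: Z = 1/(jωC) = -j/(ω·C) = 0 - j29.49 Ω
Step 3 — With the output port shorted to ground, the output series arm Z2 runs from the junction to ground; the shunt arm Z3 also runs from the junction to ground. They appear in parallel: Z3 || Z2 = 1.737 - j29.39 Ω.
Step 4 — Series with input arm Z1: Z_in = Z1 + (Z3 || Z2) = 22.44 - j29.39 Ω = 36.97∠-52.6° Ω.
Step 5 — Power factor: PF = cos(φ) = Re(Z)/|Z| = 22.437/36.973 = 0.6068.
Step 6 — Type: Im(Z) = -29.39 ⇒ leading (phase φ = -52.6°).

PF = 0.6068 (leading, φ = -52.6°)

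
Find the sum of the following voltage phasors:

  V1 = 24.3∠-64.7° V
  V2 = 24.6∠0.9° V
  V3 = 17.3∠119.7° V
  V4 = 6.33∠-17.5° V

Step 1 — Convert each phasor to rectangular form:
  V1 = 24.3·(cos(-64.7°) + j·sin(-64.7°)) = 10.38 - j21.97 V
  V2 = 24.6·(cos(0.9°) + j·sin(0.9°)) = 24.6 + j0.3864 V
  V3 = 17.3·(cos(119.7°) + j·sin(119.7°)) = -8.571 + j15.03 V
  V4 = 6.33·(cos(-17.5°) + j·sin(-17.5°)) = 6.037 - j1.903 V
Step 2 — Sum components: V_total = 32.45 - j8.459 V.
Step 3 — Convert to polar: |V_total| = 33.53 V, ∠V_total = -14.6°.

V_total = 33.53∠-14.6° V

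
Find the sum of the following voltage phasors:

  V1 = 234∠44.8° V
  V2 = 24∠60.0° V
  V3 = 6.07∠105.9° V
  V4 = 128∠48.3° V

Step 1 — Convert each phasor to rectangular form:
  V1 = 234·(cos(44.8°) + j·sin(44.8°)) = 166 + j164.9 V
  V2 = 24·(cos(60.0°) + j·sin(60.0°)) = 12 + j20.78 V
  V3 = 6.07·(cos(105.9°) + j·sin(105.9°)) = -1.663 + j5.838 V
  V4 = 128·(cos(48.3°) + j·sin(48.3°)) = 85.15 + j95.57 V
Step 2 — Sum components: V_total = 261.5 + j287.1 V.
Step 3 — Convert to polar: |V_total| = 388.3 V, ∠V_total = 47.7°.

V_total = 388.3∠47.7° V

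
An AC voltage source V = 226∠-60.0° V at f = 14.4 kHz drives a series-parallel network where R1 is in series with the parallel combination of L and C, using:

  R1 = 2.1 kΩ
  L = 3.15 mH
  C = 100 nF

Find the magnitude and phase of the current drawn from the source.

Step 1 — Angular frequency: ω = 2π·f = 2π·1.44e+04 = 9.048e+04 rad/s.
Step 2 — Component impedances:
  R1: Z = R = 2100 Ω
  L: Z = jωL = j·9.048e+04·0.00315 = 0 + j285 Ω
  C: Z = 1/(jωC) = -j/(ω·C) = 0 - j110.5 Ω
Step 3 — Parallel branch: L || C = 1/(1/L + 1/C) = 0 - j180.5 Ω.
Step 4 — Series with R1: Z_total = R1 + (L || C) = 2100 - j180.5 Ω = 2108∠-4.9° Ω.
Step 5 — Source phasor: V = 226∠-60.0° V = 113 - j195.7 V.
Step 6 — Ohm's law: I = V / Z_total = (113 - j195.7) / (2100 - j180.5) = 0.06137 - j0.08793 A.
Step 7 — Convert to polar: |I| = 0.1072 A, ∠I = -55.1°.

I = 0.1072∠-55.1° A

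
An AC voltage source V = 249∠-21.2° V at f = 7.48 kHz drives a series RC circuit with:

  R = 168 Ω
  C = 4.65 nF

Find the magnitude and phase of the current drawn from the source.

Step 1 — Angular frequency: ω = 2π·f = 2π·7480 = 4.7e+04 rad/s.
Step 2 — Component impedances:
  R: Z = R = 168 Ω
  C: Z = 1/(jωC) = -j/(ω·C) = 0 - j4576 Ω
Step 3 — Series combination: Z_total = R + C = 168 - j4576 Ω = 4579∠-87.9° Ω.
Step 4 — Source phasor: V = 249∠-21.2° V = 232.1 - j90.04 V.
Step 5 — Ohm's law: I = V / Z_total = (232.1 - j90.04) / (168 - j4576) = 0.02151 + j0.04994 A.
Step 6 — Convert to polar: |I| = 0.05438 A, ∠I = 66.7°.

I = 0.05438∠66.7° A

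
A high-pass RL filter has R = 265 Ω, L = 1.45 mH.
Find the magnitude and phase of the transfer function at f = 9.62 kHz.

Step 1 — Angular frequency: ω = 2π·9620 = 6.044e+04 rad/s.
Step 2 — Transfer function: H(jω) = jωL/(R + jωL).
Step 3 — Numerator jωL = j·87.64; denominator R + jωL = 265 + j87.64.
Step 4 — H = 0.0986 + j0.2981.
Step 5 — Magnitude: |H| = 0.314 (-10.1 dB); phase: φ = 71.7°.

|H| = 0.314 (-10.1 dB), φ = 71.7°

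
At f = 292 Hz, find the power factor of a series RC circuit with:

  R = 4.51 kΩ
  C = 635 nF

Step 1 — Angular frequency: ω = 2π·f = 2π·292 = 1835 rad/s.
Step 2 — Component impedances:
  R: Z = R = 4510 Ω
  C: Z = 1/(jωC) = -j/(ω·C) = 0 - j858.3 Ω
Step 3 — Series combination: Z_total = R + C = 4510 - j858.3 Ω = 4591∠-10.8° Ω.
Step 4 — Power factor: PF = cos(φ) = Re(Z)/|Z| = 4510/4591 = 0.9824.
Step 5 — Type: Im(Z) = -858.3 ⇒ leading (phase φ = -10.8°).

PF = 0.9824 (leading, φ = -10.8°)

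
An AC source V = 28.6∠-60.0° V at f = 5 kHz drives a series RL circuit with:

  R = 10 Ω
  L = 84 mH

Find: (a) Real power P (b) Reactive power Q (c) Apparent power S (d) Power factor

Step 1 — Angular frequency: ω = 2π·f = 2π·5000 = 3.142e+04 rad/s.
Step 2 — Component impedances:
  R: Z = R = 10 Ω
  L: Z = jωL = j·3.142e+04·0.084 = 0 + j2639 Ω
Step 3 — Series combination: Z_total = R + L = 10 + j2639 Ω = 2639∠89.8° Ω.
Step 4 — Source phasor: V = 28.6∠-60.0° V = 14.3 - j24.77 V.
Step 5 — Current: I = V / Z = -0.009365 - j0.005454 A = 0.01084∠-149.8° A.
Step 6 — Complex power: S = V·I* = 0.001175 + j0.31 VA.
Step 7 — Real power: P = Re(S) = 0.001175 W.
Step 8 — Reactive power: Q = Im(S) = 0.31 VAR.
Step 9 — Apparent power: |S| = 0.31 VA.
Step 10 — Power factor: PF = P/|S| = 0.003789 (lagging).

(a) P = 0.001175 W  (b) Q = 0.31 VAR  (c) S = 0.31 VA  (d) PF = 0.003789 (lagging)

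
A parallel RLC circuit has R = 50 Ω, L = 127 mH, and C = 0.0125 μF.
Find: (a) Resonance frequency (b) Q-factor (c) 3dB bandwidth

Step 1 — Resonance: ω₀ = 1/√(LC) = 1/√(0.127·1.25e-08) = 2.51e+04 rad/s.
Step 2 — f₀ = ω₀/(2π) = 3995 Hz.
Step 3 — Parallel Q: Q = R/(ω₀L) = 50/(2.51e+04·0.127) = 0.01569.
Step 4 — Bandwidth: Δω = ω₀/Q = 1.6e+06 rad/s; BW = Δω/(2π) = 2.546e+05 Hz.

(a) f₀ = 3995 Hz  (b) Q = 0.01569  (c) BW = 2.546e+05 Hz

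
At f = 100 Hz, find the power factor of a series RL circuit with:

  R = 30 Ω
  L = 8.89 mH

Step 1 — Angular frequency: ω = 2π·f = 2π·100 = 628.3 rad/s.
Step 2 — Component impedances:
  R: Z = R = 30 Ω
  L: Z = jωL = j·628.3·0.00889 = 0 + j5.586 Ω
Step 3 — Series combination: Z_total = R + L = 30 + j5.586 Ω = 30.52∠10.5° Ω.
Step 4 — Power factor: PF = cos(φ) = Re(Z)/|Z| = 30/30.516 = 0.9831.
Step 5 — Type: Im(Z) = 5.586 ⇒ lagging (phase φ = 10.5°).

PF = 0.9831 (lagging, φ = 10.5°)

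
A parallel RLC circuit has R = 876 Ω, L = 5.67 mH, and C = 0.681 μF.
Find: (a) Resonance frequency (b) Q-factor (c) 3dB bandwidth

Step 1 — Resonance: ω₀ = 1/√(LC) = 1/√(0.00567·6.81e-07) = 1.609e+04 rad/s.
Step 2 — f₀ = ω₀/(2π) = 2561 Hz.
Step 3 — Parallel Q: Q = R/(ω₀L) = 876/(1.609e+04·0.00567) = 9.6.
Step 4 — Bandwidth: Δω = ω₀/Q = 1676 rad/s; BW = Δω/(2π) = 266.8 Hz.

(a) f₀ = 2561 Hz  (b) Q = 9.6  (c) BW = 266.8 Hz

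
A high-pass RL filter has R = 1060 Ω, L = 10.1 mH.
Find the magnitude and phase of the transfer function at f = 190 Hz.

Step 1 — Angular frequency: ω = 2π·190 = 1194 rad/s.
Step 2 — Transfer function: H(jω) = jωL/(R + jωL).
Step 3 — Numerator jωL = j·12.06; denominator R + jωL = 1060 + j12.06.
Step 4 — H = 0.0001294 + j0.01137.
Step 5 — Magnitude: |H| = 0.01137 (-38.9 dB); phase: φ = 89.3°.

|H| = 0.01137 (-38.9 dB), φ = 89.3°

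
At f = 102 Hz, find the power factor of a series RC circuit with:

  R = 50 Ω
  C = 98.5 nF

Step 1 — Angular frequency: ω = 2π·f = 2π·102 = 640.9 rad/s.
Step 2 — Component impedances:
  R: Z = R = 50 Ω
  C: Z = 1/(jωC) = -j/(ω·C) = 0 - j1.584e+04 Ω
Step 3 — Series combination: Z_total = R + C = 50 - j1.584e+04 Ω = 1.584e+04∠-89.8° Ω.
Step 4 — Power factor: PF = cos(φ) = Re(Z)/|Z| = 50/15841 = 0.003156.
Step 5 — Type: Im(Z) = -1.584e+04 ⇒ leading (phase φ = -89.8°).

PF = 0.003156 (leading, φ = -89.8°)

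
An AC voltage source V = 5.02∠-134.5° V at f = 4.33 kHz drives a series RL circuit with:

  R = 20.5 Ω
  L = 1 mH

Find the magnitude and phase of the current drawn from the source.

Step 1 — Angular frequency: ω = 2π·f = 2π·4330 = 2.721e+04 rad/s.
Step 2 — Component impedances:
  R: Z = R = 20.5 Ω
  L: Z = jωL = j·2.721e+04·0.001 = 0 + j27.21 Ω
Step 3 — Series combination: Z_total = R + L = 20.5 + j27.21 Ω = 34.07∠53.0° Ω.
Step 4 — Source phasor: V = 5.02∠-134.5° V = -3.519 - j3.581 V.
Step 5 — Ohm's law: I = V / Z_total = (-3.519 - j3.581) / (20.5 + j27.21) = -0.1461 + j0.01924 A.
Step 6 — Convert to polar: |I| = 0.1474 A, ∠I = 172.5°.

I = 0.1474∠172.5° A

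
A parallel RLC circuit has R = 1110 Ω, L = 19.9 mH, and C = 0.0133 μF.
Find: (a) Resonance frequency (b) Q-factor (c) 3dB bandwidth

Step 1 — Resonance: ω₀ = 1/√(LC) = 1/√(0.0199·1.33e-08) = 6.147e+04 rad/s.
Step 2 — f₀ = ω₀/(2π) = 9783 Hz.
Step 3 — Parallel Q: Q = R/(ω₀L) = 1110/(6.147e+04·0.0199) = 0.9074.
Step 4 — Bandwidth: Δω = ω₀/Q = 6.774e+04 rad/s; BW = Δω/(2π) = 1.078e+04 Hz.

(a) f₀ = 9783 Hz  (b) Q = 0.9074  (c) BW = 1.078e+04 Hz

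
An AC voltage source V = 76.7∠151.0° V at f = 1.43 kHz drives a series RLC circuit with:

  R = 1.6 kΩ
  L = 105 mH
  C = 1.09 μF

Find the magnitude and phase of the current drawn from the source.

Step 1 — Angular frequency: ω = 2π·f = 2π·1430 = 8985 rad/s.
Step 2 — Component impedances:
  R: Z = R = 1600 Ω
  L: Z = jωL = j·8985·0.105 = 0 + j943.4 Ω
  C: Z = 1/(jωC) = -j/(ω·C) = 0 - j102.1 Ω
Step 3 — Series combination: Z_total = R + L + C = 1600 + j841.3 Ω = 1808∠27.7° Ω.
Step 4 — Source phasor: V = 76.7∠151.0° V = -67.08 + j37.18 V.
Step 5 — Ohm's law: I = V / Z_total = (-67.08 + j37.18) / (1600 + j841.3) = -0.02327 + j0.03548 A.
Step 6 — Convert to polar: |I| = 0.04243 A, ∠I = 123.3°.

I = 0.04243∠123.3° A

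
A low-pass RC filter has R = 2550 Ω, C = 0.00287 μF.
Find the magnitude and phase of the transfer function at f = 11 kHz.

Step 1 — Angular frequency: ω = 2π·1.1e+04 = 6.912e+04 rad/s.
Step 2 — Transfer function: H(jω) = 1/(1 + jωRC).
Step 3 — Denominator: 1 + jωRC = 1 + j·6.912e+04·2550·2.87e-09 = 1 + j0.5058.
Step 4 — H = 0.7963 - j0.4028.
Step 5 — Magnitude: |H| = 0.8923 (-1.0 dB); phase: φ = -26.8°.

|H| = 0.8923 (-1.0 dB), φ = -26.8°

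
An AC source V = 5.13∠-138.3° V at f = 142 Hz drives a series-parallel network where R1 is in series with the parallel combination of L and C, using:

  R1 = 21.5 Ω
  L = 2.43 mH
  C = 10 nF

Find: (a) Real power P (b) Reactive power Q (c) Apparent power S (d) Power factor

Step 1 — Angular frequency: ω = 2π·f = 2π·142 = 892.2 rad/s.
Step 2 — Component impedances:
  R1: Z = R = 21.5 Ω
  L: Z = jωL = j·892.2·0.00243 = 0 + j2.168 Ω
  C: Z = 1/(jωC) = -j/(ω·C) = 0 - j1.121e+05 Ω
Step 3 — Parallel branch: L || C = 1/(1/L + 1/C) = 0 + j2.168 Ω.
Step 4 — Series with R1: Z_total = R1 + (L || C) = 21.5 + j2.168 Ω = 21.61∠5.8° Ω.
Step 5 — Source phasor: V = 5.13∠-138.3° V = -3.83 - j3.413 V.
Step 6 — Current: I = V / Z = -0.1922 - j0.1393 A = 0.2374∠-144.1° A.
Step 7 — Complex power: S = V·I* = 1.212 + j0.1222 VA.
Step 8 — Real power: P = Re(S) = 1.212 W.
Step 9 — Reactive power: Q = Im(S) = 0.1222 VAR.
Step 10 — Apparent power: |S| = 1.218 VA.
Step 11 — Power factor: PF = P/|S| = 0.995 (lagging).

(a) P = 1.212 W  (b) Q = 0.1222 VAR  (c) S = 1.218 VA  (d) PF = 0.995 (lagging)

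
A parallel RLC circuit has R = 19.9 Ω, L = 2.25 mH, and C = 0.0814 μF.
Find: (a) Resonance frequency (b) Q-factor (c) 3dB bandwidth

Step 1 — Resonance: ω₀ = 1/√(LC) = 1/√(0.00225·8.14e-08) = 7.389e+04 rad/s.
Step 2 — f₀ = ω₀/(2π) = 1.176e+04 Hz.
Step 3 — Parallel Q: Q = R/(ω₀L) = 19.9/(7.389e+04·0.00225) = 0.1197.
Step 4 — Bandwidth: Δω = ω₀/Q = 6.173e+05 rad/s; BW = Δω/(2π) = 9.825e+04 Hz.

(a) f₀ = 1.176e+04 Hz  (b) Q = 0.1197  (c) BW = 9.825e+04 Hz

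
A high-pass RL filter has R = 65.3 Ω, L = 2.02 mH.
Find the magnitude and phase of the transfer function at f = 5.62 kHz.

Step 1 — Angular frequency: ω = 2π·5620 = 3.531e+04 rad/s.
Step 2 — Transfer function: H(jω) = jωL/(R + jωL).
Step 3 — Numerator jωL = j·71.33; denominator R + jωL = 65.3 + j71.33.
Step 4 — H = 0.544 + j0.4981.
Step 5 — Magnitude: |H| = 0.7376 (-2.6 dB); phase: φ = 42.5°.

|H| = 0.7376 (-2.6 dB), φ = 42.5°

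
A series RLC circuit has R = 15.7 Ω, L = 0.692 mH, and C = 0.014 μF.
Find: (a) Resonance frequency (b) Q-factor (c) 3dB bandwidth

Step 1 — Resonance: ω₀ = 1/√(LC) = 1/√(0.000692·1.4e-08) = 3.213e+05 rad/s.
Step 2 — f₀ = ω₀/(2π) = 5.113e+04 Hz.
Step 3 — Series Q: Q = ω₀L/R = 3.213e+05·0.000692/15.7 = 14.16.
Step 4 — Bandwidth: Δω = ω₀/Q = 2.269e+04 rad/s; BW = Δω/(2π) = 3611 Hz.

(a) f₀ = 5.113e+04 Hz  (b) Q = 14.16  (c) BW = 3611 Hz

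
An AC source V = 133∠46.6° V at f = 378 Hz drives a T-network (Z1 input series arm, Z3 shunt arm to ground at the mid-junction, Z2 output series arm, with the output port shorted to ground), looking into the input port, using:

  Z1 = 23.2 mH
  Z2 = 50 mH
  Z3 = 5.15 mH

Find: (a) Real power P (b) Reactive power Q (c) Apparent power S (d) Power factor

Step 1 — Angular frequency: ω = 2π·f = 2π·378 = 2375 rad/s.
Step 2 — Component impedances:
  Z1: Z = jωL = j·2375·0.0232 = 0 + j55.1 Ω
  Z2: Z = jωL = j·2375·0.05 = 0 + j118.8 Ω
  Z3: Z = jωL = j·2375·0.00515 = 0 + j12.23 Ω
Step 3 — With the output port shorted to ground, the output series arm Z2 runs from the junction to ground; the shunt arm Z3 also runs from the junction to ground. They appear in parallel: Z3 || Z2 = 0 + j11.09 Ω.
Step 4 — Series with input arm Z1: Z_in = Z1 + (Z3 || Z2) = 0 + j66.19 Ω = 66.19∠90.0° Ω.
Step 5 — Source phasor: V = 133∠46.6° V = 91.38 + j96.63 V.
Step 6 — Current: I = V / Z = 1.46 - j1.381 A = 2.009∠-43.4° A.
Step 7 — Complex power: S = V·I* = 0 + j267.2 VA.
Step 8 — Real power: P = Re(S) = 0 W.
Step 9 — Reactive power: Q = Im(S) = 267.2 VAR.
Step 10 — Apparent power: |S| = 267.2 VA.
Step 11 — Power factor: PF = P/|S| = 0 (lagging).

(a) P = 0 W  (b) Q = 267.2 VAR  (c) S = 267.2 VA  (d) PF = 0 (lagging)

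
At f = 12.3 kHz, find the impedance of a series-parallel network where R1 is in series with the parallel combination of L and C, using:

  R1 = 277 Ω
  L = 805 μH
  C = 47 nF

Step 1 — Angular frequency: ω = 2π·f = 2π·1.23e+04 = 7.728e+04 rad/s.
Step 2 — Component impedances:
  R1: Z = R = 277 Ω
  L: Z = jωL = j·7.728e+04·0.000805 = 0 + j62.21 Ω
  C: Z = 1/(jωC) = -j/(ω·C) = 0 - j275.3 Ω
Step 3 — Parallel branch: L || C = 1/(1/L + 1/C) = 0 + j80.38 Ω.
Step 4 — Series with R1: Z_total = R1 + (L || C) = 277 + j80.38 Ω = 288.4∠16.2° Ω.

Z = 277 + j80.38 Ω = 288.4∠16.2° Ω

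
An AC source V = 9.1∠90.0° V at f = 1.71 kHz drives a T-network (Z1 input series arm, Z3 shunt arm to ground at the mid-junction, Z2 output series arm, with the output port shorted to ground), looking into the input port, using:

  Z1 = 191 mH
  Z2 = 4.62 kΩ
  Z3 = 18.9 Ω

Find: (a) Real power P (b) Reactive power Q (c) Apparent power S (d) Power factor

Step 1 — Angular frequency: ω = 2π·f = 2π·1710 = 1.074e+04 rad/s.
Step 2 — Component impedances:
  Z1: Z = jωL = j·1.074e+04·0.191 = 0 + j2052 Ω
  Z2: Z = R = 4620 Ω
  Z3: Z = R = 18.9 Ω
Step 3 — With the output port shorted to ground, the output series arm Z2 runs from the junction to ground; the shunt arm Z3 also runs from the junction to ground. They appear in parallel: Z3 || Z2 = 18.82 Ω.
Step 4 — Series with input arm Z1: Z_in = Z1 + (Z3 || Z2) = 18.82 + j2052 Ω = 2052∠89.5° Ω.
Step 5 — Source phasor: V = 9.1∠90.0° V = 0 + j9.1 V.
Step 6 — Current: I = V / Z = 0.004434 + j4.067e-05 A = 0.004434∠0.5° A.
Step 7 — Complex power: S = V·I* = 0.0003701 + j0.04035 VA.
Step 8 — Real power: P = Re(S) = 0.0003701 W.
Step 9 — Reactive power: Q = Im(S) = 0.04035 VAR.
Step 10 — Apparent power: |S| = 0.04035 VA.
Step 11 — Power factor: PF = P/|S| = 0.009172 (lagging).

(a) P = 0.0003701 W  (b) Q = 0.04035 VAR  (c) S = 0.04035 VA  (d) PF = 0.009172 (lagging)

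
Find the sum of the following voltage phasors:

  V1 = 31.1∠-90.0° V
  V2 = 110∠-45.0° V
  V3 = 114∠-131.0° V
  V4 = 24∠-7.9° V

Step 1 — Convert each phasor to rectangular form:
  V1 = 31.1·(cos(-90.0°) + j·sin(-90.0°)) = 0 - j31.1 V
  V2 = 110·(cos(-45.0°) + j·sin(-45.0°)) = 77.78 - j77.78 V
  V3 = 114·(cos(-131.0°) + j·sin(-131.0°)) = -74.79 - j86.04 V
  V4 = 24·(cos(-7.9°) + j·sin(-7.9°)) = 23.77 - j3.299 V
Step 2 — Sum components: V_total = 26.76 - j198.2 V.
Step 3 — Convert to polar: |V_total| = 200 V, ∠V_total = -82.3°.

V_total = 200∠-82.3° V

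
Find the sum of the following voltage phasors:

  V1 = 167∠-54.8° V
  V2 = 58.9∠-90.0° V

Step 1 — Convert each phasor to rectangular form:
  V1 = 167·(cos(-54.8°) + j·sin(-54.8°)) = 96.26 - j136.5 V
  V2 = 58.9·(cos(-90.0°) + j·sin(-90.0°)) = 0 - j58.9 V
Step 2 — Sum components: V_total = 96.26 - j195.4 V.
Step 3 — Convert to polar: |V_total| = 217.8 V, ∠V_total = -63.8°.

V_total = 217.8∠-63.8° V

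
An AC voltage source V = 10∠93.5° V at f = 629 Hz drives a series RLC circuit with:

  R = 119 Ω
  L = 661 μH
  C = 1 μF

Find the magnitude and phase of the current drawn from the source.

Step 1 — Angular frequency: ω = 2π·f = 2π·629 = 3952 rad/s.
Step 2 — Component impedances:
  R: Z = R = 119 Ω
  L: Z = jωL = j·3952·0.000661 = 0 + j2.612 Ω
  C: Z = 1/(jωC) = -j/(ω·C) = 0 - j253 Ω
Step 3 — Series combination: Z_total = R + L + C = 119 - j250.4 Ω = 277.3∠-64.6° Ω.
Step 4 — Source phasor: V = 10∠93.5° V = -0.6105 + j9.981 V.
Step 5 — Ohm's law: I = V / Z_total = (-0.6105 + j9.981) / (119 - j250.4) = -0.03346 + j0.01346 A.
Step 6 — Convert to polar: |I| = 0.03607 A, ∠I = 158.1°.

I = 0.03607∠158.1° A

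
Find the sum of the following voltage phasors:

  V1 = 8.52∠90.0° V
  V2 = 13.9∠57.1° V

Step 1 — Convert each phasor to rectangular form:
  V1 = 8.52·(cos(90.0°) + j·sin(90.0°)) = 0 + j8.52 V
  V2 = 13.9·(cos(57.1°) + j·sin(57.1°)) = 7.55 + j11.67 V
Step 2 — Sum components: V_total = 7.55 + j20.19 V.
Step 3 — Convert to polar: |V_total| = 21.56 V, ∠V_total = 69.5°.

V_total = 21.56∠69.5° V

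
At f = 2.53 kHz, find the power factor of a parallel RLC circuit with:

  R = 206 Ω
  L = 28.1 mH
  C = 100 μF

Step 1 — Angular frequency: ω = 2π·f = 2π·2530 = 1.59e+04 rad/s.
Step 2 — Component impedances:
  R: Z = R = 206 Ω
  L: Z = jωL = j·1.59e+04·0.0281 = 0 + j446.7 Ω
  C: Z = 1/(jωC) = -j/(ω·C) = 0 - j0.6291 Ω
Step 3 — Parallel combination: 1/Z_total = 1/R + 1/L + 1/C; Z_total = 0.001926 - j0.63 Ω = 0.63∠-89.8° Ω.
Step 4 — Power factor: PF = cos(φ) = Re(Z)/|Z| = 0.0019264/0.62996 = 0.003058.
Step 5 — Type: Im(Z) = -0.63 ⇒ leading (phase φ = -89.8°).

PF = 0.003058 (leading, φ = -89.8°)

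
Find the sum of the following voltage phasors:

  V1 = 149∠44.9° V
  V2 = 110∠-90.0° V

Step 1 — Convert each phasor to rectangular form:
  V1 = 149·(cos(44.9°) + j·sin(44.9°)) = 105.5 + j105.2 V
  V2 = 110·(cos(-90.0°) + j·sin(-90.0°)) = 0 - j110 V
Step 2 — Sum components: V_total = 105.5 - j4.825 V.
Step 3 — Convert to polar: |V_total| = 105.7 V, ∠V_total = -2.6°.

V_total = 105.7∠-2.6° V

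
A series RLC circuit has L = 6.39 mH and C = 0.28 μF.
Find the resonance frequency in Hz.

Step 1 — Resonance condition Im(Z)=0 gives ω₀ = 1/√(LC).
Step 2 — ω₀ = 1/√(0.00639·2.8e-07) = 2.364e+04 rad/s.
Step 3 — f₀ = ω₀/(2π) = 3763 Hz.

f₀ = 3763 Hz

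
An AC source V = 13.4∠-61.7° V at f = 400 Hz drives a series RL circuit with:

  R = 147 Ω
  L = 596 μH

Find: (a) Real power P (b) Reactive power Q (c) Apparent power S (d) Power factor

Step 1 — Angular frequency: ω = 2π·f = 2π·400 = 2513 rad/s.
Step 2 — Component impedances:
  R: Z = R = 147 Ω
  L: Z = jωL = j·2513·0.000596 = 0 + j1.498 Ω
Step 3 — Series combination: Z_total = R + L = 147 + j1.498 Ω = 147∠0.6° Ω.
Step 4 — Source phasor: V = 13.4∠-61.7° V = 6.353 - j11.8 V.
Step 5 — Current: I = V / Z = 0.04239 - j0.08069 A = 0.09115∠-62.3° A.
Step 6 — Complex power: S = V·I* = 1.221 + j0.01245 VA.
Step 7 — Real power: P = Re(S) = 1.221 W.
Step 8 — Reactive power: Q = Im(S) = 0.01245 VAR.
Step 9 — Apparent power: |S| = 1.221 VA.
Step 10 — Power factor: PF = P/|S| = 0.9999 (lagging).

(a) P = 1.221 W  (b) Q = 0.01245 VAR  (c) S = 1.221 VA  (d) PF = 0.9999 (lagging)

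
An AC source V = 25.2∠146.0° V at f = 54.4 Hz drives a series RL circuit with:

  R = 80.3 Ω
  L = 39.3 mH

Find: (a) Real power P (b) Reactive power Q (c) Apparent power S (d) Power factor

Step 1 — Angular frequency: ω = 2π·f = 2π·54.4 = 341.8 rad/s.
Step 2 — Component impedances:
  R: Z = R = 80.3 Ω
  L: Z = jωL = j·341.8·0.0393 = 0 + j13.43 Ω
Step 3 — Series combination: Z_total = R + L = 80.3 + j13.43 Ω = 81.42∠9.5° Ω.
Step 4 — Source phasor: V = 25.2∠146.0° V = -20.89 + j14.09 V.
Step 5 — Current: I = V / Z = -0.2245 + j0.213 A = 0.3095∠136.5° A.
Step 6 — Complex power: S = V·I* = 7.693 + j1.287 VA.
Step 7 — Real power: P = Re(S) = 7.693 W.
Step 8 — Reactive power: Q = Im(S) = 1.287 VAR.
Step 9 — Apparent power: |S| = 7.8 VA.
Step 10 — Power factor: PF = P/|S| = 0.9863 (lagging).

(a) P = 7.693 W  (b) Q = 1.287 VAR  (c) S = 7.8 VA  (d) PF = 0.9863 (lagging)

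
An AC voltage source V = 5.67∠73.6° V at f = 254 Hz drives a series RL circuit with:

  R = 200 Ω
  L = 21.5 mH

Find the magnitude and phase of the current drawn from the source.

Step 1 — Angular frequency: ω = 2π·f = 2π·254 = 1596 rad/s.
Step 2 — Component impedances:
  R: Z = R = 200 Ω
  L: Z = jωL = j·1596·0.0215 = 0 + j34.31 Ω
Step 3 — Series combination: Z_total = R + L = 200 + j34.31 Ω = 202.9∠9.7° Ω.
Step 4 — Source phasor: V = 5.67∠73.6° V = 1.601 + j5.439 V.
Step 5 — Ohm's law: I = V / Z_total = (1.601 + j5.439) / (200 + j34.31) = 0.01231 + j0.02508 A.
Step 6 — Convert to polar: |I| = 0.02794 A, ∠I = 63.9°.

I = 0.02794∠63.9° A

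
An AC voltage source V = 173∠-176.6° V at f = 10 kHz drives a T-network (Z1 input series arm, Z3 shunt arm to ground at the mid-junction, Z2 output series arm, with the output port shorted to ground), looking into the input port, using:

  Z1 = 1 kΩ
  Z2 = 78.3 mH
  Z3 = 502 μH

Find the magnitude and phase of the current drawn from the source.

Step 1 — Angular frequency: ω = 2π·f = 2π·1e+04 = 6.283e+04 rad/s.
Step 2 — Component impedances:
  Z1: Z = R = 1000 Ω
  Z2: Z = jωL = j·6.283e+04·0.0783 = 0 + j4920 Ω
  Z3: Z = jωL = j·6.283e+04·0.000502 = 0 + j31.54 Ω
Step 3 — With the output port shorted to ground, the output series arm Z2 runs from the junction to ground; the shunt arm Z3 also runs from the junction to ground. They appear in parallel: Z3 || Z2 = 0 + j31.34 Ω.
Step 4 — Series with input arm Z1: Z_in = Z1 + (Z3 || Z2) = 1000 + j31.34 Ω = 1000∠1.8° Ω.
Step 5 — Source phasor: V = 173∠-176.6° V = -172.7 - j10.26 V.
Step 6 — Ohm's law: I = V / Z_total = (-172.7 - j10.26) / (1000 + j31.34) = -0.1728 - j0.004843 A.
Step 7 — Convert to polar: |I| = 0.1729 A, ∠I = -178.4°.

I = 0.1729∠-178.4° A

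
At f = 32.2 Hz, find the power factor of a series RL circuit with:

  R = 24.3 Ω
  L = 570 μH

Step 1 — Angular frequency: ω = 2π·f = 2π·32.2 = 202.3 rad/s.
Step 2 — Component impedances:
  R: Z = R = 24.3 Ω
  L: Z = jωL = j·202.3·0.00057 = 0 + j0.1153 Ω
Step 3 — Series combination: Z_total = R + L = 24.3 + j0.1153 Ω = 24.3∠0.3° Ω.
Step 4 — Power factor: PF = cos(φ) = Re(Z)/|Z| = 24.3/24.3 = 1.
Step 5 — Type: Im(Z) = 0.1153 ⇒ lagging (phase φ = 0.3°).

PF = 1 (lagging, φ = 0.3°)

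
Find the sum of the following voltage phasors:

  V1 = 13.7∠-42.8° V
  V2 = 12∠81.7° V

Step 1 — Convert each phasor to rectangular form:
  V1 = 13.7·(cos(-42.8°) + j·sin(-42.8°)) = 10.05 - j9.308 V
  V2 = 12·(cos(81.7°) + j·sin(81.7°)) = 1.732 + j11.87 V
Step 2 — Sum components: V_total = 11.78 + j2.566 V.
Step 3 — Convert to polar: |V_total| = 12.06 V, ∠V_total = 12.3°.

V_total = 12.06∠12.3° V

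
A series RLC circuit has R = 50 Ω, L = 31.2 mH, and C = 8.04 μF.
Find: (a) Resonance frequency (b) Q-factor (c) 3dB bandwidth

Step 1 — Resonance: ω₀ = 1/√(LC) = 1/√(0.0312·8.04e-06) = 1997 rad/s.
Step 2 — f₀ = ω₀/(2π) = 317.8 Hz.
Step 3 — Series Q: Q = ω₀L/R = 1997·0.0312/50 = 1.246.
Step 4 — Bandwidth: Δω = ω₀/Q = 1603 rad/s; BW = Δω/(2π) = 255.1 Hz.

(a) f₀ = 317.8 Hz  (b) Q = 1.246  (c) BW = 255.1 Hz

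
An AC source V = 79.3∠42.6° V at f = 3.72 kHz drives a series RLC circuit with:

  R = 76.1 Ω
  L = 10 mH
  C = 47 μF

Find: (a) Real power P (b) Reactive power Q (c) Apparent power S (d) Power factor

Step 1 — Angular frequency: ω = 2π·f = 2π·3720 = 2.337e+04 rad/s.
Step 2 — Component impedances:
  R: Z = R = 76.1 Ω
  L: Z = jωL = j·2.337e+04·0.01 = 0 + j233.7 Ω
  C: Z = 1/(jωC) = -j/(ω·C) = 0 - j0.9103 Ω
Step 3 — Series combination: Z_total = R + L + C = 76.1 + j232.8 Ω = 244.9∠71.9° Ω.
Step 4 — Source phasor: V = 79.3∠42.6° V = 58.37 + j53.68 V.
Step 5 — Current: I = V / Z = 0.2823 - j0.1584 A = 0.3237∠-29.3° A.
Step 6 — Complex power: S = V·I* = 7.976 + j24.4 VA.
Step 7 — Real power: P = Re(S) = 7.976 W.
Step 8 — Reactive power: Q = Im(S) = 24.4 VAR.
Step 9 — Apparent power: |S| = 25.67 VA.
Step 10 — Power factor: PF = P/|S| = 0.3107 (lagging).

(a) P = 7.976 W  (b) Q = 24.4 VAR  (c) S = 25.67 VA  (d) PF = 0.3107 (lagging)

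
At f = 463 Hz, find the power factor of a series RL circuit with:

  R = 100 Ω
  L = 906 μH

Step 1 — Angular frequency: ω = 2π·f = 2π·463 = 2909 rad/s.
Step 2 — Component impedances:
  R: Z = R = 100 Ω
  L: Z = jωL = j·2909·0.000906 = 0 + j2.636 Ω
Step 3 — Series combination: Z_total = R + L = 100 + j2.636 Ω = 100∠1.5° Ω.
Step 4 — Power factor: PF = cos(φ) = Re(Z)/|Z| = 100/100.03 = 0.9997.
Step 5 — Type: Im(Z) = 2.636 ⇒ lagging (phase φ = 1.5°).

PF = 0.9997 (lagging, φ = 1.5°)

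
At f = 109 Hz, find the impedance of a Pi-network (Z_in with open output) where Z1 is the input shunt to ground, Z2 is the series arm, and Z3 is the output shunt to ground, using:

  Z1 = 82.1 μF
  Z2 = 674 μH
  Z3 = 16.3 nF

Step 1 — Angular frequency: ω = 2π·f = 2π·109 = 684.9 rad/s.
Step 2 — Component impedances:
  Z1: Z = 1/(jωC) = -j/(ω·C) = 0 - j17.78 Ω
  Z2: Z = jωL = j·684.9·0.000674 = 0 + j0.4616 Ω
  Z3: Z = 1/(jωC) = -j/(ω·C) = 0 - j8.958e+04 Ω
Step 3 — With open output, the series arm Z2 and the output shunt Z3 appear in series to ground: Z2 + Z3 = 0 - j8.958e+04 Ω.
Step 4 — Parallel with input shunt Z1: Z_in = Z1 || (Z2 + Z3) = 0 - j17.78 Ω = 17.78∠-90.0° Ω.

Z = 0 - j17.78 Ω = 17.78∠-90.0° Ω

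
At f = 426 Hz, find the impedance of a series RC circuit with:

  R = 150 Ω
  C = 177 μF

Step 1 — Angular frequency: ω = 2π·f = 2π·426 = 2677 rad/s.
Step 2 — Component impedances:
  R: Z = R = 150 Ω
  C: Z = 1/(jωC) = -j/(ω·C) = 0 - j2.111 Ω
Step 3 — Series combination: Z_total = R + C = 150 - j2.111 Ω = 150∠-0.8° Ω.

Z = 150 - j2.111 Ω = 150∠-0.8° Ω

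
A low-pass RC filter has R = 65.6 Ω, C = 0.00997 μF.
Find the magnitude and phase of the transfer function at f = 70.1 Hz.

Step 1 — Angular frequency: ω = 2π·70.1 = 440.5 rad/s.
Step 2 — Transfer function: H(jω) = 1/(1 + jωRC).
Step 3 — Denominator: 1 + jωRC = 1 + j·440.5·65.6·9.97e-09 = 1 + j0.0002881.
Step 4 — H = 1 - j0.0002881.
Step 5 — Magnitude: |H| = 1 (-0.0 dB); phase: φ = -0.0°.

|H| = 1 (-0.0 dB), φ = -0.0°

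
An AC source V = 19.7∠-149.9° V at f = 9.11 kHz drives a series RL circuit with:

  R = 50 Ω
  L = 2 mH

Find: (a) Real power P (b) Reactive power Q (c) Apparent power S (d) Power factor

Step 1 — Angular frequency: ω = 2π·f = 2π·9110 = 5.724e+04 rad/s.
Step 2 — Component impedances:
  R: Z = R = 50 Ω
  L: Z = jωL = j·5.724e+04·0.002 = 0 + j114.5 Ω
Step 3 — Series combination: Z_total = R + L = 50 + j114.5 Ω = 124.9∠66.4° Ω.
Step 4 — Source phasor: V = 19.7∠-149.9° V = -17.04 - j9.88 V.
Step 5 — Current: I = V / Z = -0.1271 + j0.09337 A = 0.1577∠143.7° A.
Step 6 — Complex power: S = V·I* = 1.243 + j2.847 VA.
Step 7 — Real power: P = Re(S) = 1.243 W.
Step 8 — Reactive power: Q = Im(S) = 2.847 VAR.
Step 9 — Apparent power: |S| = 3.107 VA.
Step 10 — Power factor: PF = P/|S| = 0.4002 (lagging).

(a) P = 1.243 W  (b) Q = 2.847 VAR  (c) S = 3.107 VA  (d) PF = 0.4002 (lagging)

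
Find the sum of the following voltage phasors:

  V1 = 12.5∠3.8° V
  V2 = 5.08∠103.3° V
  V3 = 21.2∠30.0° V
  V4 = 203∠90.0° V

Step 1 — Convert each phasor to rectangular form:
  V1 = 12.5·(cos(3.8°) + j·sin(3.8°)) = 12.47 + j0.8284 V
  V2 = 5.08·(cos(103.3°) + j·sin(103.3°)) = -1.169 + j4.944 V
  V3 = 21.2·(cos(30.0°) + j·sin(30.0°)) = 18.36 + j10.6 V
  V4 = 203·(cos(90.0°) + j·sin(90.0°)) = 0 + j203 V
Step 2 — Sum components: V_total = 29.66 + j219.4 V.
Step 3 — Convert to polar: |V_total| = 221.4 V, ∠V_total = 82.3°.

V_total = 221.4∠82.3° V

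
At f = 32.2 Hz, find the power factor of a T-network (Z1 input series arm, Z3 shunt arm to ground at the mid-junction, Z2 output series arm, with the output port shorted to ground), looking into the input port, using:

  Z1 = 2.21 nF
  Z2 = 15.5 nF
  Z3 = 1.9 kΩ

Step 1 — Angular frequency: ω = 2π·f = 2π·32.2 = 202.3 rad/s.
Step 2 — Component impedances:
  Z1: Z = 1/(jωC) = -j/(ω·C) = 0 - j2.237e+06 Ω
  Z2: Z = 1/(jωC) = -j/(ω·C) = 0 - j3.189e+05 Ω
  Z3: Z = R = 1900 Ω
Step 3 — With the output port shorted to ground, the output series arm Z2 runs from the junction to ground; the shunt arm Z3 also runs from the junction to ground. They appear in parallel: Z3 || Z2 = 1900 - j11.32 Ω.
Step 4 — Series with input arm Z1: Z_in = Z1 + (Z3 || Z2) = 1900 - j2.237e+06 Ω = 2.237e+06∠-90.0° Ω.
Step 5 — Power factor: PF = cos(φ) = Re(Z)/|Z| = 1899.9/2.2365e+06 = 0.0008495.
Step 6 — Type: Im(Z) = -2.237e+06 ⇒ leading (phase φ = -90.0°).

PF = 0.0008495 (leading, φ = -90.0°)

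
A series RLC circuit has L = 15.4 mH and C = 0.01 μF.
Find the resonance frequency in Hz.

Step 1 — Resonance condition Im(Z)=0 gives ω₀ = 1/√(LC).
Step 2 — ω₀ = 1/√(0.0154·1e-08) = 8.058e+04 rad/s.
Step 3 — f₀ = ω₀/(2π) = 1.283e+04 Hz.

f₀ = 1.283e+04 Hz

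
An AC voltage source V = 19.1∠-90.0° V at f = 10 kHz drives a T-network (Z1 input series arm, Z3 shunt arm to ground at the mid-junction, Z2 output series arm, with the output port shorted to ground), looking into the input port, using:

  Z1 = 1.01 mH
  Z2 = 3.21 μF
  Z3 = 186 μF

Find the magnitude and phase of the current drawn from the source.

Step 1 — Angular frequency: ω = 2π·f = 2π·1e+04 = 6.283e+04 rad/s.
Step 2 — Component impedances:
  Z1: Z = jωL = j·6.283e+04·0.00101 = 0 + j63.46 Ω
  Z2: Z = 1/(jωC) = -j/(ω·C) = 0 - j4.958 Ω
  Z3: Z = 1/(jωC) = -j/(ω·C) = 0 - j0.08557 Ω
Step 3 — With the output port shorted to ground, the output series arm Z2 runs from the junction to ground; the shunt arm Z3 also runs from the junction to ground. They appear in parallel: Z3 || Z2 = 0 - j0.08412 Ω.
Step 4 — Series with input arm Z1: Z_in = Z1 + (Z3 || Z2) = 0 + j63.38 Ω = 63.38∠90.0° Ω.
Step 5 — Source phasor: V = 19.1∠-90.0° V = 0 - j19.1 V.
Step 6 — Ohm's law: I = V / Z_total = (0 - j19.1) / (0 + j63.38) = -0.3014 A.
Step 7 — Convert to polar: |I| = 0.3014 A, ∠I = -180.0°.

I = 0.3014∠-180.0° A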